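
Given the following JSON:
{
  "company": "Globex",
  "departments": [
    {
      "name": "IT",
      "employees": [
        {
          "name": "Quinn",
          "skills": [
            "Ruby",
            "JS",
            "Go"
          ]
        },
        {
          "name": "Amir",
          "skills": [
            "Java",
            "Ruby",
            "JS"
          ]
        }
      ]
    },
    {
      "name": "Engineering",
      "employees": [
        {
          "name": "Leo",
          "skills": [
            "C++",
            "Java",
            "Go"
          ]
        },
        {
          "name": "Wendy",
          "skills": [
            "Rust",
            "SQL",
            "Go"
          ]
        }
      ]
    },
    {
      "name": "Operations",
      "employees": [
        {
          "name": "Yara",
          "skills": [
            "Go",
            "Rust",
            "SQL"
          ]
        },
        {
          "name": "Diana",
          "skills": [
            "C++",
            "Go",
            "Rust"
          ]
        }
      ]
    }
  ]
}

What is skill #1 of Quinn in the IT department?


Path: departments[0].employees[0].skills[0]
Value: Ruby

ANSWER: Ruby


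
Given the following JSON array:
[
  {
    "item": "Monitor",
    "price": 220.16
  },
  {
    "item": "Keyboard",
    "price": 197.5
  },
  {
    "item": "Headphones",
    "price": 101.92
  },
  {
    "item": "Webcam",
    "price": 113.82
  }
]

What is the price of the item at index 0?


Array index 0 -> Monitor
price = 220.16

ANSWER: 220.16


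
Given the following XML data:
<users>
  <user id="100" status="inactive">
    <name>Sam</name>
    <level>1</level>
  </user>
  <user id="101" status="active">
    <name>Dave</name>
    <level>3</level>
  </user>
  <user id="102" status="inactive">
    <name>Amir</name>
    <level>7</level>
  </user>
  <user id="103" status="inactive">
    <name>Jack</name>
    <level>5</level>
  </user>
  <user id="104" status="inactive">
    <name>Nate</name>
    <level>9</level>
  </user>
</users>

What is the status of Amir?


Finding user with name = Amir
user id="102" status="inactive"

ANSWER: inactive


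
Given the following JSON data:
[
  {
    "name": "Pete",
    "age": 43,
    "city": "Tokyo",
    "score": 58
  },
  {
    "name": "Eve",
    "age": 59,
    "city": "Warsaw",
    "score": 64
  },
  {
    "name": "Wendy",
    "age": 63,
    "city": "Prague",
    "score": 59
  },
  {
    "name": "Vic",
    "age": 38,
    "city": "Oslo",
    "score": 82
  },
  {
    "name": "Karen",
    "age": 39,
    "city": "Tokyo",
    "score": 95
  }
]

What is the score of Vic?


Looking up record where name = Vic
Record index: 3
Field 'score' = 82

ANSWER: 82


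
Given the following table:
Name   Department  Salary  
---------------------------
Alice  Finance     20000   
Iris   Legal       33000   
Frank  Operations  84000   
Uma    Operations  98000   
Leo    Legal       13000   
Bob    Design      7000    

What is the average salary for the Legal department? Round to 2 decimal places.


Legal department members:
  Iris: 33000
  Leo: 13000
Sum = 46000
Count = 2
Average = 46000 / 2 = 23000.00

ANSWER: 23000.00


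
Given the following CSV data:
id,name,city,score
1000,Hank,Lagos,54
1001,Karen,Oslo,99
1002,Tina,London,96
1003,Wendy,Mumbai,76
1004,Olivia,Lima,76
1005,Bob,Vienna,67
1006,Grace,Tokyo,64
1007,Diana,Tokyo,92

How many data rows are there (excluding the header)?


Counting rows (excluding header):
Header: id,name,city,score
Data rows: 8

ANSWER: 8


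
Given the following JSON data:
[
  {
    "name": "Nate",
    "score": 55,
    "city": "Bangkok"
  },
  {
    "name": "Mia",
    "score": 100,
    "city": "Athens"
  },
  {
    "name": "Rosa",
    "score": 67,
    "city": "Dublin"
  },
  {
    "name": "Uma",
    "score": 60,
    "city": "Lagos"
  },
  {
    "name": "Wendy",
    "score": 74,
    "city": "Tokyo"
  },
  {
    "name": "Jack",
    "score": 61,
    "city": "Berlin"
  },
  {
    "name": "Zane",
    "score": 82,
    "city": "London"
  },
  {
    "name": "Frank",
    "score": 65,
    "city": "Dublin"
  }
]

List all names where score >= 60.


Filtering records where score >= 60:
  Nate (score=55) -> no
  Mia (score=100) -> YES
  Rosa (score=67) -> YES
  Uma (score=60) -> YES
  Wendy (score=74) -> YES
  Jack (score=61) -> YES
  Zane (score=82) -> YES
  Frank (score=65) -> YES


ANSWER: Mia, Rosa, Uma, Wendy, Jack, Zane, Frank


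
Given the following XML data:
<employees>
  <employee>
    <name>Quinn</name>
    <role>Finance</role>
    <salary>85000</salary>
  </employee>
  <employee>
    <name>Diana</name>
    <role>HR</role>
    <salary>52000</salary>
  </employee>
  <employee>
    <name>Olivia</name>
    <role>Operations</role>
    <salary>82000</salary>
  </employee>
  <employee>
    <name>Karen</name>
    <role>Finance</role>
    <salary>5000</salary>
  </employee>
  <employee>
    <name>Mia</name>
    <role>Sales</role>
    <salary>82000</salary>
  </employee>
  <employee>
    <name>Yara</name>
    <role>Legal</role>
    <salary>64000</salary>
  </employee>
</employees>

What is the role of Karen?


Searching for <employee> with <name>Karen</name>
Found at position 4
<role>Finance</role>

ANSWER: Finance


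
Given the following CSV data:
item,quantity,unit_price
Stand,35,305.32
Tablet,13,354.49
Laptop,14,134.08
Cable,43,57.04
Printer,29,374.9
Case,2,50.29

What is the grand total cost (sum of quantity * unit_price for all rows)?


Computing row totals:
  Stand: 35 * 305.32 = 10686.2
  Tablet: 13 * 354.49 = 4608.37
  Laptop: 14 * 134.08 = 1877.12
  Cable: 43 * 57.04 = 2452.72
  Printer: 29 * 374.9 = 10872.1
  Case: 2 * 50.29 = 100.58
Grand total = 10686.2 + 4608.37 + 1877.12 + 2452.72 + 10872.1 + 100.58 = 30597.09

ANSWER: 30597.09


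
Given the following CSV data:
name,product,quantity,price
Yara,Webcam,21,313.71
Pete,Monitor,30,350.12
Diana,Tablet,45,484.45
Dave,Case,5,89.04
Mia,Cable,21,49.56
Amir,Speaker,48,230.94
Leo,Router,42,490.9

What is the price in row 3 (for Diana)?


Row 3: Diana
Column 'price' = 484.45

ANSWER: 484.45


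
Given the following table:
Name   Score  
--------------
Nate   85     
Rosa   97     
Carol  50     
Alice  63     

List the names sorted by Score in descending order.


Sorting by Score (descending):
  Rosa: 97
  Nate: 85
  Alice: 63
  Carol: 50


ANSWER: Rosa, Nate, Alice, Carol


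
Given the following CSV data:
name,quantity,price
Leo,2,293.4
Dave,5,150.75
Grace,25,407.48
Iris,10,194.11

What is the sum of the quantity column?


Values in 'quantity' column:
  Row 1: 2
  Row 2: 5
  Row 3: 25
  Row 4: 10
Sum = 2 + 5 + 25 + 10 = 42

ANSWER: 42


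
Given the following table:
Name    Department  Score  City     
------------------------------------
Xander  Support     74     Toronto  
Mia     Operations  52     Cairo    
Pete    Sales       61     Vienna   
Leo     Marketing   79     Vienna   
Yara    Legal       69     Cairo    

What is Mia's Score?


Row 2: Mia
Score = 52

ANSWER: 52


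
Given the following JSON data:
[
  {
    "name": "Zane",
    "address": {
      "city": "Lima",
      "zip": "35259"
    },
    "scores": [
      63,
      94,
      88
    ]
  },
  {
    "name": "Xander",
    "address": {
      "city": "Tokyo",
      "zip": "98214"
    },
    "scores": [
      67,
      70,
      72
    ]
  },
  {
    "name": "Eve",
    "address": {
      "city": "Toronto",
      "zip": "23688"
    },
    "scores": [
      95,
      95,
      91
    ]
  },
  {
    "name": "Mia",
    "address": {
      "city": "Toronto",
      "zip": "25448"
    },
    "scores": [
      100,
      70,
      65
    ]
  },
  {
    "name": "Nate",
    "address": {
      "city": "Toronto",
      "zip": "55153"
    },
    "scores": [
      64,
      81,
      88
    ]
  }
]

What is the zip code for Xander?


Path: records[1].address.zip
Value: 98214

ANSWER: 98214


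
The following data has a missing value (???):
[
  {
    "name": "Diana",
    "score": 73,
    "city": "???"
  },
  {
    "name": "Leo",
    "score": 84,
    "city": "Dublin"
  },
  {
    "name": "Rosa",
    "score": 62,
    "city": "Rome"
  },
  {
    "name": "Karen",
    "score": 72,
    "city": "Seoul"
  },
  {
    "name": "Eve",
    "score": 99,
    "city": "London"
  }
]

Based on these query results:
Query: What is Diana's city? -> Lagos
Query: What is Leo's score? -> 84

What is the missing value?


The missing value is Diana's city
From query: Diana's city = Lagos

ANSWER: Lagos


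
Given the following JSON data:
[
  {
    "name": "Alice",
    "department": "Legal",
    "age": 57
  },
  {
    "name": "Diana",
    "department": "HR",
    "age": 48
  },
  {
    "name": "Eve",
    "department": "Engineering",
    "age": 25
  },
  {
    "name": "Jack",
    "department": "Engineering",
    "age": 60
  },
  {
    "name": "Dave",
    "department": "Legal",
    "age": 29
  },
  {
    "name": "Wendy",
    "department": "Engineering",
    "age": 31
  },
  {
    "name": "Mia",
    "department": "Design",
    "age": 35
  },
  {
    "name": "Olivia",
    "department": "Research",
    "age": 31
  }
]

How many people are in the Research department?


Scanning records for department = Research
  Record 7: Olivia
Count: 1

ANSWER: 1


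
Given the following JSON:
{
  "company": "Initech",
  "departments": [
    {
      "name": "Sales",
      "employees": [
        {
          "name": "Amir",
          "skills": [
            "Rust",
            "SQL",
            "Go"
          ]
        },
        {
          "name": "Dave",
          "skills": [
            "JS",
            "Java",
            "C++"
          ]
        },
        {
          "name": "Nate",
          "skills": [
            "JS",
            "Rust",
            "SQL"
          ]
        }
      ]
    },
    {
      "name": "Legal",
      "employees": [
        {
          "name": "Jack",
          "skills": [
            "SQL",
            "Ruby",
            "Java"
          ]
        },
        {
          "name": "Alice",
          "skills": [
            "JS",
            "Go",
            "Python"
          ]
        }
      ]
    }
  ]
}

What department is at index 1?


Path: departments[1].name
Value: Legal

ANSWER: Legal


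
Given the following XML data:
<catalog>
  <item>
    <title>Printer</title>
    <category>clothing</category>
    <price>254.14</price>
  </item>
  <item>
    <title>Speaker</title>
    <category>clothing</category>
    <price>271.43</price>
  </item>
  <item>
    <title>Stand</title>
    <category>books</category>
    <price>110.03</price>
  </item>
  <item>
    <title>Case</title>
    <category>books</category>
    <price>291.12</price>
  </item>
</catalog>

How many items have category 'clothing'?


Scanning <item> elements for <category>clothing</category>:
  Item 1: Printer -> MATCH
  Item 2: Speaker -> MATCH
Count: 2

ANSWER: 2


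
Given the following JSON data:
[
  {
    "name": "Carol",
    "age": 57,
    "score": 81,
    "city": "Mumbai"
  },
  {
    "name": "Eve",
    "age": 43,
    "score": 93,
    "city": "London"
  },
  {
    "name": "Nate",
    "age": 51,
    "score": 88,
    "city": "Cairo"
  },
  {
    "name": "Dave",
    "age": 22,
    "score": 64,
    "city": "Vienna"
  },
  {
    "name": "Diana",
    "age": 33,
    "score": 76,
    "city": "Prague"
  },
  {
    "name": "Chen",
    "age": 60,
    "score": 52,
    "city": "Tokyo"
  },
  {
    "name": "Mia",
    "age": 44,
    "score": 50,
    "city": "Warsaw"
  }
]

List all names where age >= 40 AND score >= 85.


Checking both conditions:
  Carol (age=57, score=81) -> no
  Eve (age=43, score=93) -> YES
  Nate (age=51, score=88) -> YES
  Dave (age=22, score=64) -> no
  Diana (age=33, score=76) -> no
  Chen (age=60, score=52) -> no
  Mia (age=44, score=50) -> no


ANSWER: Eve, Nate


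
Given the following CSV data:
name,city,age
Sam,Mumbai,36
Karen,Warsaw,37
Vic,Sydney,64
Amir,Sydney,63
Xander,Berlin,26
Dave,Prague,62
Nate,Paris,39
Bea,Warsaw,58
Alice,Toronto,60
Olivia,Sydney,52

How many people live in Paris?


Scanning city column for 'Paris':
  Row 7: Nate -> MATCH
Total matches: 1

ANSWER: 1


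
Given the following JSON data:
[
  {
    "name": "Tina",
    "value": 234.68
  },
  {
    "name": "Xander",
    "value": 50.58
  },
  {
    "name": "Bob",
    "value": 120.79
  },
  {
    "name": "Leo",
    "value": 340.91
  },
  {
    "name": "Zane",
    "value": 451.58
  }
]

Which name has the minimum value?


Comparing values:
  Tina: 234.68
  Xander: 50.58
  Bob: 120.79
  Leo: 340.91
  Zane: 451.58
Minimum: Xander (50.58)

ANSWER: Xander


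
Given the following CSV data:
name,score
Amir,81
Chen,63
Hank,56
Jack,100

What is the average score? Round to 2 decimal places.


Scores: 81, 63, 56, 100
Sum = 300
Count = 4
Average = 300 / 4 = 75.00

ANSWER: 75.00


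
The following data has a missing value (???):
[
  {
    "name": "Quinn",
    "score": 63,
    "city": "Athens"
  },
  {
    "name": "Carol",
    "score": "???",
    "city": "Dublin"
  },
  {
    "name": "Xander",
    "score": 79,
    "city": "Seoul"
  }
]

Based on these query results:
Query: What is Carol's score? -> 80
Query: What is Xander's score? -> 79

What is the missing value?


The missing value is Carol's score
From query: Carol's score = 80

ANSWER: 80


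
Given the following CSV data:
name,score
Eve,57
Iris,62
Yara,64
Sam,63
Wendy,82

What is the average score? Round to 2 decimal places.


Scores: 57, 62, 64, 63, 82
Sum = 328
Count = 5
Average = 328 / 5 = 65.60

ANSWER: 65.60


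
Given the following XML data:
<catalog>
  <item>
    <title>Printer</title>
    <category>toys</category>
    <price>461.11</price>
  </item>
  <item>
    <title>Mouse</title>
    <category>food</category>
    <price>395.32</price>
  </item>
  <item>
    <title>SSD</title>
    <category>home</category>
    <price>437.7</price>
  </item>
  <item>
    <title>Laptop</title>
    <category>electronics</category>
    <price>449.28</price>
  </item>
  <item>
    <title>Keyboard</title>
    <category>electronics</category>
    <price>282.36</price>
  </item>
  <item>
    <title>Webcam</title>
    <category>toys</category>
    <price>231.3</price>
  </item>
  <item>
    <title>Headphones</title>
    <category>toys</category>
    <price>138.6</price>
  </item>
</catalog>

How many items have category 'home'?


Scanning <item> elements for <category>home</category>:
  Item 3: SSD -> MATCH
Count: 1

ANSWER: 1


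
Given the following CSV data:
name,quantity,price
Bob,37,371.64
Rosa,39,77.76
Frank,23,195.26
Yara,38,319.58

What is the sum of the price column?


Values in 'price' column:
  Row 1: 371.64
  Row 2: 77.76
  Row 3: 195.26
  Row 4: 319.58
Sum = 371.64 + 77.76 + 195.26 + 319.58 = 964.24

ANSWER: 964.24


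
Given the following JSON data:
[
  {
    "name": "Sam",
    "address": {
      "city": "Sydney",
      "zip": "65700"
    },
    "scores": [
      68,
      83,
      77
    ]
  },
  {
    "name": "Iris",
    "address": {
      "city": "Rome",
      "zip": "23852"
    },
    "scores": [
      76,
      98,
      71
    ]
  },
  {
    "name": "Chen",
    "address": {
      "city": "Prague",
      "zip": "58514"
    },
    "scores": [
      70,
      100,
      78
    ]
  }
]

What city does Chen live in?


Path: records[2].address.city
Value: Prague

ANSWER: Prague


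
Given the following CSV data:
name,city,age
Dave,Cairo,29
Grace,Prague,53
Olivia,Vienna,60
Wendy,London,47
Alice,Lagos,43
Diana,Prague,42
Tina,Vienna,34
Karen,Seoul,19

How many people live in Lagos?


Scanning city column for 'Lagos':
  Row 5: Alice -> MATCH
Total matches: 1

ANSWER: 1


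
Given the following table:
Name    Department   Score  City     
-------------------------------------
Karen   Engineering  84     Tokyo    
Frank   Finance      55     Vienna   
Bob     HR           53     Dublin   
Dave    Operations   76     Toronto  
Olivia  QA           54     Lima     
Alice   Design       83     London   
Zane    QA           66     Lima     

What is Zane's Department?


Row 7: Zane
Department = QA

ANSWER: QA


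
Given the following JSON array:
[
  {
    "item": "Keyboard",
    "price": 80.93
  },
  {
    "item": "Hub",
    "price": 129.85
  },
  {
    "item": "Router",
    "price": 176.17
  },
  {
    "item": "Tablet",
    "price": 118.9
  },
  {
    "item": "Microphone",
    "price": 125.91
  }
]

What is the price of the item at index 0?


Array index 0 -> Keyboard
price = 80.93

ANSWER: 80.93


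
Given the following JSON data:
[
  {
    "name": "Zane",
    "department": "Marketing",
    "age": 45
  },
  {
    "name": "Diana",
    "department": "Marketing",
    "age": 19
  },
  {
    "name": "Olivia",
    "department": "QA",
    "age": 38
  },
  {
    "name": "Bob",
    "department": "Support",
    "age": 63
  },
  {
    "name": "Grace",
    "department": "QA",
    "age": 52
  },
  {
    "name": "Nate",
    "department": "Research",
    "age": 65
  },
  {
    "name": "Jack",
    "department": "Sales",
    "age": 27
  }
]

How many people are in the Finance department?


Scanning records for department = Finance
  No matches found
Count: 0

ANSWER: 0


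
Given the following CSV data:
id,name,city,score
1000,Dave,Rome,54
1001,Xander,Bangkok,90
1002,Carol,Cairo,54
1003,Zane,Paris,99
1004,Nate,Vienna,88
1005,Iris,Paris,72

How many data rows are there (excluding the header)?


Counting rows (excluding header):
Header: id,name,city,score
Data rows: 6

ANSWER: 6


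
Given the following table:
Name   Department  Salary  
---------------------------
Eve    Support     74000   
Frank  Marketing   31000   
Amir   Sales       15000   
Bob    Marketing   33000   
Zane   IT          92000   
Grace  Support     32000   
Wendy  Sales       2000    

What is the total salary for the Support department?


Support department members:
  Eve: 74000
  Grace: 32000
Total = 74000 + 32000 = 106000

ANSWER: 106000


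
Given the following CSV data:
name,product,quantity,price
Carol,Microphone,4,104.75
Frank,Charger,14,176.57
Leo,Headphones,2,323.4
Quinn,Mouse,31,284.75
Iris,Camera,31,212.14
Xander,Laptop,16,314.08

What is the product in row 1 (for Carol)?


Row 1: Carol
Column 'product' = Microphone

ANSWER: Microphone


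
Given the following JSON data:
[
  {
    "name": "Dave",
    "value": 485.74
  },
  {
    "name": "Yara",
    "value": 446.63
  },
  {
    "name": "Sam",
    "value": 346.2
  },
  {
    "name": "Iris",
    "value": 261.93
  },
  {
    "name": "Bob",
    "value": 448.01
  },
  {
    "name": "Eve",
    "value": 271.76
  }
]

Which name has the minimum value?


Comparing values:
  Dave: 485.74
  Yara: 446.63
  Sam: 346.2
  Iris: 261.93
  Bob: 448.01
  Eve: 271.76
Minimum: Iris (261.93)

ANSWER: Iris


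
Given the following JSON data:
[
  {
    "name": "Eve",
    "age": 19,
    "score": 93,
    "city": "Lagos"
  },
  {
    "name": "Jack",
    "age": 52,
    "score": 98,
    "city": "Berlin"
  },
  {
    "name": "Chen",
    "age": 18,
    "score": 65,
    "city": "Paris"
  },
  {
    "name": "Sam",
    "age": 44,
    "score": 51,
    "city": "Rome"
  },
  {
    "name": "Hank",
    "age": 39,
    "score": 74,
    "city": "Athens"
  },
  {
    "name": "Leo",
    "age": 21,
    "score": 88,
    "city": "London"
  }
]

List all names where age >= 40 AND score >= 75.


Checking both conditions:
  Eve (age=19, score=93) -> no
  Jack (age=52, score=98) -> YES
  Chen (age=18, score=65) -> no
  Sam (age=44, score=51) -> no
  Hank (age=39, score=74) -> no
  Leo (age=21, score=88) -> no


ANSWER: Jack


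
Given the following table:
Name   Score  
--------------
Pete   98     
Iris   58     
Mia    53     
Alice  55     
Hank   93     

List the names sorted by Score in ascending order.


Sorting by Score (ascending):
  Mia: 53
  Alice: 55
  Iris: 58
  Hank: 93
  Pete: 98


ANSWER: Mia, Alice, Iris, Hank, Pete


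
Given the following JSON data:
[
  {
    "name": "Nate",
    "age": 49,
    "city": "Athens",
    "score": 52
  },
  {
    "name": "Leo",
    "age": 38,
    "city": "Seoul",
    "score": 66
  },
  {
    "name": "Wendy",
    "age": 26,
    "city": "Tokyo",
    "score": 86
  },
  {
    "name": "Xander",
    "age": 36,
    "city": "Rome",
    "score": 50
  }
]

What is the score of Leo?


Looking up record where name = Leo
Record index: 1
Field 'score' = 66

ANSWER: 66


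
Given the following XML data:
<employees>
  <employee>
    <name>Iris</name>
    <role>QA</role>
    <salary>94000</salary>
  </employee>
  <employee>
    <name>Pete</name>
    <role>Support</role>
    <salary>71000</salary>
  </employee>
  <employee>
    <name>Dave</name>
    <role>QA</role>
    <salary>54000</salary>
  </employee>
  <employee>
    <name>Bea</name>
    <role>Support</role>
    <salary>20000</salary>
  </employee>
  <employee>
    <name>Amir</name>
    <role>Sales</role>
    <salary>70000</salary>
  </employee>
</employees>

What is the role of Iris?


Searching for <employee> with <name>Iris</name>
Found at position 1
<role>QA</role>

ANSWER: QA


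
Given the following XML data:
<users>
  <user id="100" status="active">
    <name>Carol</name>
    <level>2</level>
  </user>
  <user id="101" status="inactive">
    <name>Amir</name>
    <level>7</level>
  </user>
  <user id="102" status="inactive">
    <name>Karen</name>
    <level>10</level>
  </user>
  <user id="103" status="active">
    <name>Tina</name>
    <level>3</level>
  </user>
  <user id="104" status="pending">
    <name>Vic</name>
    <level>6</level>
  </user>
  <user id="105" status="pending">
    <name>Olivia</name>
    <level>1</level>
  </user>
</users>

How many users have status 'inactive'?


Counting users with status='inactive':
  Amir (id=101) -> MATCH
  Karen (id=102) -> MATCH
Count: 2

ANSWER: 2


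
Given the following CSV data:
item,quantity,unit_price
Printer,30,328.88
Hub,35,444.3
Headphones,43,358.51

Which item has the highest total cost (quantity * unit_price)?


Computing row totals:
  Printer: 9866.4
  Hub: 15550.5
  Headphones: 15415.93
Maximum: Hub (15550.5)

ANSWER: Hub


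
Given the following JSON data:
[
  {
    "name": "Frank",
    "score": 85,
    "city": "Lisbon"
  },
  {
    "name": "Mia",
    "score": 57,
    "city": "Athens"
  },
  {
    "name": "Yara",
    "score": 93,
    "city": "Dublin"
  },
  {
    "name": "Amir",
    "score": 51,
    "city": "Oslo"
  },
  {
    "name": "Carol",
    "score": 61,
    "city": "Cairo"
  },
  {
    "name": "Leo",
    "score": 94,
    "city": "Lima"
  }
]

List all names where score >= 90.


Filtering records where score >= 90:
  Frank (score=85) -> no
  Mia (score=57) -> no
  Yara (score=93) -> YES
  Amir (score=51) -> no
  Carol (score=61) -> no
  Leo (score=94) -> YES


ANSWER: Yara, Leo


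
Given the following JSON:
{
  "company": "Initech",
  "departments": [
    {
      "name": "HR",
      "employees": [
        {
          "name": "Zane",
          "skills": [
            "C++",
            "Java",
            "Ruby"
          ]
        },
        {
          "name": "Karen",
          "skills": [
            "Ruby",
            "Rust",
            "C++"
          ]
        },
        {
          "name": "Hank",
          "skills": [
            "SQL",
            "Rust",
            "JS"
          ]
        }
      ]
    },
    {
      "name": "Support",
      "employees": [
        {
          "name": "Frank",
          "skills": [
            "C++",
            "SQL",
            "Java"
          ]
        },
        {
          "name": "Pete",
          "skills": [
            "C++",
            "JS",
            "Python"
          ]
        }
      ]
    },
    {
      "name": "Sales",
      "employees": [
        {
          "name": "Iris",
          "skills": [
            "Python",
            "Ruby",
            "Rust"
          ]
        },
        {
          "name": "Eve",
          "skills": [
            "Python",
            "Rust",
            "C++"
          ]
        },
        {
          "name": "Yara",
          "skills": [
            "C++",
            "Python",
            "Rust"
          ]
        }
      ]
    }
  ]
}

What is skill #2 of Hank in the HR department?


Path: departments[0].employees[2].skills[1]
Value: Rust

ANSWER: Rust


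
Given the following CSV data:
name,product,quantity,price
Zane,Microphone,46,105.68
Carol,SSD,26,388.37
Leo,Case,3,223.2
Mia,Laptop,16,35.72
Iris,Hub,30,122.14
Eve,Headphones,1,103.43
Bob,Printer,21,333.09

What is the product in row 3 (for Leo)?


Row 3: Leo
Column 'product' = Case

ANSWER: Case


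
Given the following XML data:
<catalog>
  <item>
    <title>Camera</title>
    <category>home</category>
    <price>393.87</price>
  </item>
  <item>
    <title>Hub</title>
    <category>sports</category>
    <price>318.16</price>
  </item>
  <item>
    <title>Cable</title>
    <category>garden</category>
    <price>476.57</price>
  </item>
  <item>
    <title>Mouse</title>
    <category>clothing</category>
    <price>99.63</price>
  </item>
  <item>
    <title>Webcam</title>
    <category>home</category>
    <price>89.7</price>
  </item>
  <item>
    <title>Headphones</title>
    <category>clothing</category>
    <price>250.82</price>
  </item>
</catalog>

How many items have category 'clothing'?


Scanning <item> elements for <category>clothing</category>:
  Item 4: Mouse -> MATCH
  Item 6: Headphones -> MATCH
Count: 2

ANSWER: 2


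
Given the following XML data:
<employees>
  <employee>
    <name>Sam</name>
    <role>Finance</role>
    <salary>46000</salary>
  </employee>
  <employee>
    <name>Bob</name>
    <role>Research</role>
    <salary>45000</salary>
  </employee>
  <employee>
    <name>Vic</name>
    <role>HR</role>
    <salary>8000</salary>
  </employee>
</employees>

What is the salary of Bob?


Searching for <employee> with <name>Bob</name>
Found at position 2
<salary>45000</salary>

ANSWER: 45000


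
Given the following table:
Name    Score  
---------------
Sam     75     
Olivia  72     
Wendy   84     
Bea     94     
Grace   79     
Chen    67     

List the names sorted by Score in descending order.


Sorting by Score (descending):
  Bea: 94
  Wendy: 84
  Grace: 79
  Sam: 75
  Olivia: 72
  Chen: 67


ANSWER: Bea, Wendy, Grace, Sam, Olivia, Chen


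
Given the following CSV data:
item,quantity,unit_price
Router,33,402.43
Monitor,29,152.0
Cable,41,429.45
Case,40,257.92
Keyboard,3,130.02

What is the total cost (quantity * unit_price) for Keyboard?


Row: Keyboard
quantity = 3
unit_price = 130.02
total = 3 * 130.02 = 390.06

ANSWER: 390.06


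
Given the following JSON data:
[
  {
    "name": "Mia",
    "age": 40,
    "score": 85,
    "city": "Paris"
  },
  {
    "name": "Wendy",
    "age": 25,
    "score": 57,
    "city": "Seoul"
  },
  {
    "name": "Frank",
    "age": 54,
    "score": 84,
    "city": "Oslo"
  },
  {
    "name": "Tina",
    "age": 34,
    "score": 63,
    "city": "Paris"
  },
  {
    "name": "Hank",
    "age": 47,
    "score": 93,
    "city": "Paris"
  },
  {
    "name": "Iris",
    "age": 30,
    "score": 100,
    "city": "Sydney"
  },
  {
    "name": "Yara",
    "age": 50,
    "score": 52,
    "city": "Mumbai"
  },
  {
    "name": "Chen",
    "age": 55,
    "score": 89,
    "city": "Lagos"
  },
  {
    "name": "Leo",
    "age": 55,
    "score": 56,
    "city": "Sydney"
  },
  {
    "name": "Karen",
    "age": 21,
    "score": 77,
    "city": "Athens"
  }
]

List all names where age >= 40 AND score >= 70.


Checking both conditions:
  Mia (age=40, score=85) -> YES
  Wendy (age=25, score=57) -> no
  Frank (age=54, score=84) -> YES
  Tina (age=34, score=63) -> no
  Hank (age=47, score=93) -> YES
  Iris (age=30, score=100) -> no
  Yara (age=50, score=52) -> no
  Chen (age=55, score=89) -> YES
  Leo (age=55, score=56) -> no
  Karen (age=21, score=77) -> no


ANSWER: Mia, Frank, Hank, Chen


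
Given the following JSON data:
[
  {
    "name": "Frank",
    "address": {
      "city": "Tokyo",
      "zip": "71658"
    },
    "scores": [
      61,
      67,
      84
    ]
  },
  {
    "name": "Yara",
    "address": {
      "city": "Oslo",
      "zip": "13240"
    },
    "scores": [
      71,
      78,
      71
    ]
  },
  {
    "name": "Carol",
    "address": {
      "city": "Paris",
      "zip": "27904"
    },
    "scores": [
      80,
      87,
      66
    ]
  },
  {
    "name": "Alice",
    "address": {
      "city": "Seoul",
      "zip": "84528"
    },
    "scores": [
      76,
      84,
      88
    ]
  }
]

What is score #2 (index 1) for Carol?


Path: records[2].scores[1]
Value: 87

ANSWER: 87


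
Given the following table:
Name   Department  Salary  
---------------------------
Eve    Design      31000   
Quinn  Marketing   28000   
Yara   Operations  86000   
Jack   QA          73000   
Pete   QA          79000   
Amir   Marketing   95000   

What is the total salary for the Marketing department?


Marketing department members:
  Quinn: 28000
  Amir: 95000
Total = 28000 + 95000 = 123000

ANSWER: 123000


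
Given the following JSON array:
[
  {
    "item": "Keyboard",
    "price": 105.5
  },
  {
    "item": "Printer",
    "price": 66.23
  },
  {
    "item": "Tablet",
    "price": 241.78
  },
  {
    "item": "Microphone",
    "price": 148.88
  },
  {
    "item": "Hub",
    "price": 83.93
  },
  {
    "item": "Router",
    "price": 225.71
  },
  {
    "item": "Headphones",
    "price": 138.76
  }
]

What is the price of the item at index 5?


Array index 5 -> Router
price = 225.71

ANSWER: 225.71


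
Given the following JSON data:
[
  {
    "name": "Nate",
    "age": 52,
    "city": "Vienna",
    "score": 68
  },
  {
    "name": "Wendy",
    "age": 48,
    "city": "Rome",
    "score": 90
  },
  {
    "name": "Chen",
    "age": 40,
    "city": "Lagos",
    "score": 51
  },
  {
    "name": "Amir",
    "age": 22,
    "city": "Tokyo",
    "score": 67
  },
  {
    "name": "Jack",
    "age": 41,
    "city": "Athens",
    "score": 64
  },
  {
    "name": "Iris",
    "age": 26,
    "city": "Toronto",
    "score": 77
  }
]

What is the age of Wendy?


Looking up record where name = Wendy
Record index: 1
Field 'age' = 48

ANSWER: 48


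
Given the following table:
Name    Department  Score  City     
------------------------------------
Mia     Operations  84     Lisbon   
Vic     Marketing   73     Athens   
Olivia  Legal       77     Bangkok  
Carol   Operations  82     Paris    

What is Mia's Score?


Row 1: Mia
Score = 84

ANSWER: 84


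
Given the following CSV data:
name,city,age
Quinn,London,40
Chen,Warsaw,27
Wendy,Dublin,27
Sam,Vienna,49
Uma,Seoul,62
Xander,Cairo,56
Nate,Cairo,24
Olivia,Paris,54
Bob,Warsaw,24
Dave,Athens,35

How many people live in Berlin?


Scanning city column for 'Berlin':
Total matches: 0

ANSWER: 0


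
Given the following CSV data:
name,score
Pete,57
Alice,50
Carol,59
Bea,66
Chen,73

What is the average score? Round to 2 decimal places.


Scores: 57, 50, 59, 66, 73
Sum = 305
Count = 5
Average = 305 / 5 = 61.00

ANSWER: 61.00


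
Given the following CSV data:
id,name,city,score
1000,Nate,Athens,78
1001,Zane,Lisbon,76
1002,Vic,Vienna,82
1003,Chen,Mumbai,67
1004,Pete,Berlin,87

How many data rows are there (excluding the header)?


Counting rows (excluding header):
Header: id,name,city,score
Data rows: 5

ANSWER: 5


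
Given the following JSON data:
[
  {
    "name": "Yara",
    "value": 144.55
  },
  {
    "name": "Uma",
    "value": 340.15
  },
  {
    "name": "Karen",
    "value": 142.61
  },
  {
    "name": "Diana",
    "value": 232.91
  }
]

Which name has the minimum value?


Comparing values:
  Yara: 144.55
  Uma: 340.15
  Karen: 142.61
  Diana: 232.91
Minimum: Karen (142.61)

ANSWER: Karen


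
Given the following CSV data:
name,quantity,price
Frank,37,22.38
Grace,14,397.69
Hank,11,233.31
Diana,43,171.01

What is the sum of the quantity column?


Values in 'quantity' column:
  Row 1: 37
  Row 2: 14
  Row 3: 11
  Row 4: 43
Sum = 37 + 14 + 11 + 43 = 105

ANSWER: 105


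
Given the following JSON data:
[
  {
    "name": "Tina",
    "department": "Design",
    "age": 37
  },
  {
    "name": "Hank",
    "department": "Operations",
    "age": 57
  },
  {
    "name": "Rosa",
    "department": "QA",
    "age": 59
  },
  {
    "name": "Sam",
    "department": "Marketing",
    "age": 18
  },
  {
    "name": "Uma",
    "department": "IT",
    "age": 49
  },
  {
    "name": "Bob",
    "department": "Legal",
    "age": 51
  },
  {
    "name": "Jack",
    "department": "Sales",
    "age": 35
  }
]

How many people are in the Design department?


Scanning records for department = Design
  Record 0: Tina
Count: 1

ANSWER: 1


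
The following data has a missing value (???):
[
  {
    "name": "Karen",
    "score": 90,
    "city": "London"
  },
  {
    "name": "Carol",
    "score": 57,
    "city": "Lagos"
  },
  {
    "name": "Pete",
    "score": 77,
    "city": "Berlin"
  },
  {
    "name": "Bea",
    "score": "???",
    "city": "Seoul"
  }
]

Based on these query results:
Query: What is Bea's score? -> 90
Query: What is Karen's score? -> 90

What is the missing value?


The missing value is Bea's score
From query: Bea's score = 90

ANSWER: 90


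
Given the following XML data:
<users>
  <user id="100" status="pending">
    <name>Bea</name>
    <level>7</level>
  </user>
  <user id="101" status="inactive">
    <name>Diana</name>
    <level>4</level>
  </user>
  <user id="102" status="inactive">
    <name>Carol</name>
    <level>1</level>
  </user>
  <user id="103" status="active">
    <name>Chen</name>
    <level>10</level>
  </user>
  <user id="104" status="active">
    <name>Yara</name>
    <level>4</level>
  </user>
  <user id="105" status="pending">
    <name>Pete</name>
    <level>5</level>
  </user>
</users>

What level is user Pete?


Finding user: Pete
<level>5</level>

ANSWER: 5


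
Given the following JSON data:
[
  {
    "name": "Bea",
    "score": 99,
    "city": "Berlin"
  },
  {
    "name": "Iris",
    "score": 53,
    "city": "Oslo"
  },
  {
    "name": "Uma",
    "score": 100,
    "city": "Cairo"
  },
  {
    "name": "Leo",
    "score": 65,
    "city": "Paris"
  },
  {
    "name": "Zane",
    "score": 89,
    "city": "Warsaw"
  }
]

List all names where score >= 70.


Filtering records where score >= 70:
  Bea (score=99) -> YES
  Iris (score=53) -> no
  Uma (score=100) -> YES
  Leo (score=65) -> no
  Zane (score=89) -> YES


ANSWER: Bea, Uma, Zane


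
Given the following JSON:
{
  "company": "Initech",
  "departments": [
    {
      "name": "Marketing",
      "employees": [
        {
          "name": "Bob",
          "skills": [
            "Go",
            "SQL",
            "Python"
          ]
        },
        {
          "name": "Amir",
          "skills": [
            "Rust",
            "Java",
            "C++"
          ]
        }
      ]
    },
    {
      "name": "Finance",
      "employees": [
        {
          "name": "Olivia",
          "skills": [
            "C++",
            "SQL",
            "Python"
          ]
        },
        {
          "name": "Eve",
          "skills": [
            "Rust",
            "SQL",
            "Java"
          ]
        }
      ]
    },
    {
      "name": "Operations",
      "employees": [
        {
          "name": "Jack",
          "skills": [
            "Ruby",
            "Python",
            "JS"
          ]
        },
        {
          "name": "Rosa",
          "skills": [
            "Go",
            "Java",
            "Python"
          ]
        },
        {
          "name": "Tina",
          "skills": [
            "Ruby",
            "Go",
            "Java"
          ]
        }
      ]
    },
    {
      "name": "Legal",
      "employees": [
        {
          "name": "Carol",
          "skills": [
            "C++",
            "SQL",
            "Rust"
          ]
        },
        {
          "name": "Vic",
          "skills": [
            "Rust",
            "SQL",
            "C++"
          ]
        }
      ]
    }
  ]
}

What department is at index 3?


Path: departments[3].name
Value: Legal

ANSWER: Legal


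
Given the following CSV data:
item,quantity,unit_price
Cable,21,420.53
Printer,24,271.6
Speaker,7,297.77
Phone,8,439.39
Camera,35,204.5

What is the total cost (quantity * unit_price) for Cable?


Row: Cable
quantity = 21
unit_price = 420.53
total = 21 * 420.53 = 8831.13

ANSWER: 8831.13


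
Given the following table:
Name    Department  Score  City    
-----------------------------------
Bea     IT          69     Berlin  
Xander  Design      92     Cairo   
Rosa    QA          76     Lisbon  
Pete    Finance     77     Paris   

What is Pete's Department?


Row 4: Pete
Department = Finance

ANSWER: Finance


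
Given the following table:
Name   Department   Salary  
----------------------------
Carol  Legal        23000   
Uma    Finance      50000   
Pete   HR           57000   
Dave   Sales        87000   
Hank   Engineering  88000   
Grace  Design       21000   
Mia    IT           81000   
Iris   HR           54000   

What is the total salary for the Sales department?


Sales department members:
  Dave: 87000
Total = 87000 = 87000

ANSWER: 87000


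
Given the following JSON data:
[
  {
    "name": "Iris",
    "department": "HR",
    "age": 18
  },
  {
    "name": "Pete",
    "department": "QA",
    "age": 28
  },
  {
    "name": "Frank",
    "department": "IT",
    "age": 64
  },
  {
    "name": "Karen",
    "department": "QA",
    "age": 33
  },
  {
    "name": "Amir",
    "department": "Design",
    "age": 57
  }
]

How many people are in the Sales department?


Scanning records for department = Sales
  No matches found
Count: 0

ANSWER: 0


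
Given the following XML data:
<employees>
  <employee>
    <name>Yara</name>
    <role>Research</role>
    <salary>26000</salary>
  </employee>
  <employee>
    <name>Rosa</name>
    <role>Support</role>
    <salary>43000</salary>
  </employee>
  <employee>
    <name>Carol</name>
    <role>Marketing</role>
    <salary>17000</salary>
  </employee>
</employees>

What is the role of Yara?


Searching for <employee> with <name>Yara</name>
Found at position 1
<role>Research</role>

ANSWER: Research


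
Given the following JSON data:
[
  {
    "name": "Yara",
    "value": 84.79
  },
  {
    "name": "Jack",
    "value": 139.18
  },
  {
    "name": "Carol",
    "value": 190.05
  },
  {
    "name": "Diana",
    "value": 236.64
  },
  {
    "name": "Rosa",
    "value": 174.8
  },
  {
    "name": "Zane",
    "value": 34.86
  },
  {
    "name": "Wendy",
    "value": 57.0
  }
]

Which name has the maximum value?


Comparing values:
  Yara: 84.79
  Jack: 139.18
  Carol: 190.05
  Diana: 236.64
  Rosa: 174.8
  Zane: 34.86
  Wendy: 57.0
Maximum: Diana (236.64)

ANSWER: Diana


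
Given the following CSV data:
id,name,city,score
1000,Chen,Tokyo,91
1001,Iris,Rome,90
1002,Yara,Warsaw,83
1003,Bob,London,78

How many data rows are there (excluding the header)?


Counting rows (excluding header):
Header: id,name,city,score
Data rows: 4

ANSWER: 4


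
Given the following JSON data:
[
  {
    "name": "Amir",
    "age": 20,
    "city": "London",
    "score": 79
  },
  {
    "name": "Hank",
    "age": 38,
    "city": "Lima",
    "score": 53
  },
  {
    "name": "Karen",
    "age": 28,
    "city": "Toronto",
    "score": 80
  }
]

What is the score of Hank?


Looking up record where name = Hank
Record index: 1
Field 'score' = 53

ANSWER: 53


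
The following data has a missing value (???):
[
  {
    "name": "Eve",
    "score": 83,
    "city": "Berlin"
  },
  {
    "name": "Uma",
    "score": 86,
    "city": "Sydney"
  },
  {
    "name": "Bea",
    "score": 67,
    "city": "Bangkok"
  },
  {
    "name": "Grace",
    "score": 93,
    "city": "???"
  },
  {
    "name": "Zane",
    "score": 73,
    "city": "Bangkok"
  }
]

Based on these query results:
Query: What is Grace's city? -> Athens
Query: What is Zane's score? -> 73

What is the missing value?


The missing value is Grace's city
From query: Grace's city = Athens

ANSWER: Athens


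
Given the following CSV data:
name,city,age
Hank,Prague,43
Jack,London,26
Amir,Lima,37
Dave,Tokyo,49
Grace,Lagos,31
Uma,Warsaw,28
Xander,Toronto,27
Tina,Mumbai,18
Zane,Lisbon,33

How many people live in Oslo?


Scanning city column for 'Oslo':
Total matches: 0

ANSWER: 0
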